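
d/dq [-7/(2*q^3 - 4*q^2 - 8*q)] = 7*(3*q^2 - 4*q - 4)/(2*q^2*(-q^2 + 2*q + 4)^2)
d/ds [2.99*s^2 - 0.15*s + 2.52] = 5.98*s - 0.15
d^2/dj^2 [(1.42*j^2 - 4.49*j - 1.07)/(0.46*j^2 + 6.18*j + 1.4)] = (-9.97372*j^3 - 6.84535200000001*j^2 - 0.90141600000004*j + 2.90778400000001)/(0.097336*j^6 + 3.923064*j^5 + 53.594232*j^4 + 259.908552*j^3 + 163.11288*j^2 + 36.3384*j + 2.744)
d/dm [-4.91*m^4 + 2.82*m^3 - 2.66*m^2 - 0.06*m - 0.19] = -19.64*m^3 + 8.46*m^2 - 5.32*m - 0.06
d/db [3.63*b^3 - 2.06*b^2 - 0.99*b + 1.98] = 10.89*b^2 - 4.12*b - 0.99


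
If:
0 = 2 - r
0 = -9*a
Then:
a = 0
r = 2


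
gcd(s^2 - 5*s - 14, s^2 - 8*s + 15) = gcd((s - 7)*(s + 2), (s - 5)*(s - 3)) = 1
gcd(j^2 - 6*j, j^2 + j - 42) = j - 6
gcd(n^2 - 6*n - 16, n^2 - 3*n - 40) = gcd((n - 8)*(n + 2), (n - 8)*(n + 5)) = n - 8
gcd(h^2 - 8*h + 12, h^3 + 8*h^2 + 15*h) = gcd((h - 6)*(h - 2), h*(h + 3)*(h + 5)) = 1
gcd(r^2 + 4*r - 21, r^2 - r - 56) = r + 7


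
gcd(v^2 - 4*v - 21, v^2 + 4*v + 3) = v + 3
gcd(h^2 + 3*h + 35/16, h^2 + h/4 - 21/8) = h + 7/4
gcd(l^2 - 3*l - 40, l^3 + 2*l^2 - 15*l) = l + 5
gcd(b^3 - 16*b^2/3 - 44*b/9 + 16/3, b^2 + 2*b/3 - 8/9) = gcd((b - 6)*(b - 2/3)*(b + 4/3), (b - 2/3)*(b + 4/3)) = b^2 + 2*b/3 - 8/9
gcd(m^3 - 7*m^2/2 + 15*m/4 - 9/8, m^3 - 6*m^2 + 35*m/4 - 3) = m^2 - 2*m + 3/4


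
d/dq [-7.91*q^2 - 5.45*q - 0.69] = -15.82*q - 5.45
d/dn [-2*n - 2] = -2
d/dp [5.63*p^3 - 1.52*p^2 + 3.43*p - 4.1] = 16.89*p^2 - 3.04*p + 3.43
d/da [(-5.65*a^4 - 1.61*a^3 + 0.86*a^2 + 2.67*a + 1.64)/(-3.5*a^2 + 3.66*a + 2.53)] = (39.55*a^5 - 56.402*a^4 - 68.9632*a^3 + 0.2727*a^2 + 15.8316*a + 0.7527)/(12.25*a^4 - 25.62*a^3 - 4.3144*a^2 + 18.5196*a + 6.4009)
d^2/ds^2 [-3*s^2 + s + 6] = -6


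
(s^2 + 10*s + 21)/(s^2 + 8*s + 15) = (s + 7)/(s + 5)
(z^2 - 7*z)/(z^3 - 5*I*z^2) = (z - 7)/(z*(z - 5*I))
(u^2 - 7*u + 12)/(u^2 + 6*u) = (u^2 - 7*u + 12)/(u*(u + 6))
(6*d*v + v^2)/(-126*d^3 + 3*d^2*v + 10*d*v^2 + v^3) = v/(-21*d^2 + 4*d*v + v^2)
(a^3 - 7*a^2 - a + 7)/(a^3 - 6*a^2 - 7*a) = (a - 1)/a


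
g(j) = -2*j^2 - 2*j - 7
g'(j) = -4*j - 2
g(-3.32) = -22.40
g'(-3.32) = 11.28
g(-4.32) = -35.68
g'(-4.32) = 15.28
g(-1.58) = -8.83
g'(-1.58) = 4.32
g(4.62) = -58.93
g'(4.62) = -20.48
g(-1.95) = -10.70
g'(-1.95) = 5.80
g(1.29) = -12.91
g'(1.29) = -7.16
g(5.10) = -69.22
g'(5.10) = -22.40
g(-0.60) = -6.52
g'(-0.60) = 0.40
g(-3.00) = -19.00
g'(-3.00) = 10.00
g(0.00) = -7.00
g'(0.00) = -2.00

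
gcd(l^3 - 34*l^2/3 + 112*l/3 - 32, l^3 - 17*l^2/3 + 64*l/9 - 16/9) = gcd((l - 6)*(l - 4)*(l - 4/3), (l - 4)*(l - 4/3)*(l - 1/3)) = l^2 - 16*l/3 + 16/3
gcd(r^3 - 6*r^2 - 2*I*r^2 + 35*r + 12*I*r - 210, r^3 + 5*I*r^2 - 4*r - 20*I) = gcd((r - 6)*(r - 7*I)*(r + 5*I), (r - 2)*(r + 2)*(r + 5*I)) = r + 5*I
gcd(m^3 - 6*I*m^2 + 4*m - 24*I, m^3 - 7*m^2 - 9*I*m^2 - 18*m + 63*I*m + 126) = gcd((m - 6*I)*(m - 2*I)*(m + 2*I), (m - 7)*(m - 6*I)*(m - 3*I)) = m - 6*I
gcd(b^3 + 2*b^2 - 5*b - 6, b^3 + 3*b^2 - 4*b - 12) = b^2 + b - 6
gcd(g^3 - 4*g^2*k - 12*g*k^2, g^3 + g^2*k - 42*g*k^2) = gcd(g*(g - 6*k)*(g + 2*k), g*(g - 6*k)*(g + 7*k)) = g^2 - 6*g*k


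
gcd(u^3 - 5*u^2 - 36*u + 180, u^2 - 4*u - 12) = u - 6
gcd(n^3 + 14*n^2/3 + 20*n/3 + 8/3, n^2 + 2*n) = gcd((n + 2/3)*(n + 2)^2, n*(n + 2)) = n + 2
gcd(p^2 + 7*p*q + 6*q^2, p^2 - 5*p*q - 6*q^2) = p + q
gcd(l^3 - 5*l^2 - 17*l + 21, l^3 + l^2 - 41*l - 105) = l^2 - 4*l - 21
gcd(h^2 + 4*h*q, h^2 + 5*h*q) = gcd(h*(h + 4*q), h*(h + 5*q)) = h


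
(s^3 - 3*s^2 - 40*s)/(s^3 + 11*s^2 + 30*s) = (s - 8)/(s + 6)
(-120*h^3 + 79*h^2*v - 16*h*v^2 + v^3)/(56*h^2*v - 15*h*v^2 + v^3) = (15*h^2 - 8*h*v + v^2)/(v*(-7*h + v))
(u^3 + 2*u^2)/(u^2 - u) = u*(u + 2)/(u - 1)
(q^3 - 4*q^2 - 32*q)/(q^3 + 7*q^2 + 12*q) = (q - 8)/(q + 3)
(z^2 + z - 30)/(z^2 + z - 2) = (z^2 + z - 30)/(z^2 + z - 2)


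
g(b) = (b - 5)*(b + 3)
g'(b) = 2*b - 2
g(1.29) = -15.92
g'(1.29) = 0.58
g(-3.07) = 0.56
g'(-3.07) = -8.14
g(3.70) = -8.71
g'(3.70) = 5.40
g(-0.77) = -12.87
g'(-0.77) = -3.54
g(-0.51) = -13.72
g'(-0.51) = -3.02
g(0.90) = -15.99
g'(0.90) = -0.20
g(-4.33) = 12.41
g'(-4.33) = -10.66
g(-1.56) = -9.45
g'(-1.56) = -5.12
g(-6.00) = 33.00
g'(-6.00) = -14.00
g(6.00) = 9.00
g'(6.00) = 10.00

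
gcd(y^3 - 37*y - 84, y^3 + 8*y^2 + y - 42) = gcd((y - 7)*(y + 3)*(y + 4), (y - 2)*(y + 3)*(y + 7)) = y + 3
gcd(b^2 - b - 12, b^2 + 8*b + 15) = b + 3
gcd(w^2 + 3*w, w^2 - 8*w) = w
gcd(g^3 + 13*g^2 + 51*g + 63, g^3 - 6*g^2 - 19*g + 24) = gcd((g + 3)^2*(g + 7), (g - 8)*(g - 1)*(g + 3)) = g + 3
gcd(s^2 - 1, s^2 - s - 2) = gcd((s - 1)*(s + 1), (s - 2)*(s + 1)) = s + 1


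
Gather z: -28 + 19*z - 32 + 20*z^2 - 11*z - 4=20*z^2 + 8*z - 64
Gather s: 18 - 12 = 6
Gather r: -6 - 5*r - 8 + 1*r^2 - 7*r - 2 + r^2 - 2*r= 2*r^2 - 14*r - 16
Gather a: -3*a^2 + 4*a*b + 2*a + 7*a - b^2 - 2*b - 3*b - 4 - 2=-3*a^2 + a*(4*b + 9) - b^2 - 5*b - 6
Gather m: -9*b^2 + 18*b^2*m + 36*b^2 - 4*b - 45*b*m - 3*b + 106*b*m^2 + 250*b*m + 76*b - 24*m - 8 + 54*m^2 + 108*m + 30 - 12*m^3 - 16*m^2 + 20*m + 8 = 27*b^2 + 69*b - 12*m^3 + m^2*(106*b + 38) + m*(18*b^2 + 205*b + 104) + 30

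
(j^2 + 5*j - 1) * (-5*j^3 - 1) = -5*j^5 - 25*j^4 + 5*j^3 - j^2 - 5*j + 1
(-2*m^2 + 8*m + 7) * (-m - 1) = 2*m^3 - 6*m^2 - 15*m - 7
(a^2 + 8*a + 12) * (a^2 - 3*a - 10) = a^4 + 5*a^3 - 22*a^2 - 116*a - 120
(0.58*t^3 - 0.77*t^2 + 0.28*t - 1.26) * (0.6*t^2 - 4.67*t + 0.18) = 0.348*t^5 - 3.1706*t^4 + 3.8683*t^3 - 2.2022*t^2 + 5.9346*t - 0.2268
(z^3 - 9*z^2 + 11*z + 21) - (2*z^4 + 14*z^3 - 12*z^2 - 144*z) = -2*z^4 - 13*z^3 + 3*z^2 + 155*z + 21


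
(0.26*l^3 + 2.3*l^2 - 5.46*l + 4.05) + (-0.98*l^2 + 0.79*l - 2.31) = 0.26*l^3 + 1.32*l^2 - 4.67*l + 1.74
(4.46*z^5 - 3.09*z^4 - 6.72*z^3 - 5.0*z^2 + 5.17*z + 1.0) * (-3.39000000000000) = -15.1194*z^5 + 10.4751*z^4 + 22.7808*z^3 + 16.95*z^2 - 17.5263*z - 3.39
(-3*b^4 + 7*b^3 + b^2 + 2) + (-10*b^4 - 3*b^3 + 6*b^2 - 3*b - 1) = -13*b^4 + 4*b^3 + 7*b^2 - 3*b + 1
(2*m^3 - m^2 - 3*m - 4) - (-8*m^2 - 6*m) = 2*m^3 + 7*m^2 + 3*m - 4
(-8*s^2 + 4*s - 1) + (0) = -8*s^2 + 4*s - 1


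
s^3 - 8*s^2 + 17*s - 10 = (s - 5)*(s - 2)*(s - 1)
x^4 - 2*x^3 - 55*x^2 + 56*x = x*(x - 8)*(x - 1)*(x + 7)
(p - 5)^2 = p^2 - 10*p + 25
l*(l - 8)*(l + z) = l^3 + l^2*z - 8*l^2 - 8*l*z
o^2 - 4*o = o*(o - 4)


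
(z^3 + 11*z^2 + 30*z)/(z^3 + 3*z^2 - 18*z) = (z + 5)/(z - 3)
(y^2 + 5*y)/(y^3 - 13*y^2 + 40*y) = (y + 5)/(y^2 - 13*y + 40)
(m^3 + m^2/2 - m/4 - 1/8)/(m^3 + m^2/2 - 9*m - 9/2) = (m^2 - 1/4)/(m^2 - 9)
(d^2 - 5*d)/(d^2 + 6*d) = (d - 5)/(d + 6)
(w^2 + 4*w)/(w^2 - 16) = w/(w - 4)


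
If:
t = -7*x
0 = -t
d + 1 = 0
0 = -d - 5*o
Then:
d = -1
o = 1/5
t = 0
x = 0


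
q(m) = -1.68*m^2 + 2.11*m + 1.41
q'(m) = 2.11 - 3.36*m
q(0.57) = 2.07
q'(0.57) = 0.19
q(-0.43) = 0.19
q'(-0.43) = 3.55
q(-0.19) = 0.95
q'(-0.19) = 2.75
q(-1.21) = -3.60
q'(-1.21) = 6.18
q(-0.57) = -0.34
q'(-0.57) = 4.03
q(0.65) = 2.07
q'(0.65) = -0.07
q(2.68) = -5.00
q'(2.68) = -6.89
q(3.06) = -7.86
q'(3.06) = -8.17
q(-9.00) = -153.66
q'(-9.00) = 32.35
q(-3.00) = -20.04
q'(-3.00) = 12.19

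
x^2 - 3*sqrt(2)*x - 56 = (x - 7*sqrt(2))*(x + 4*sqrt(2))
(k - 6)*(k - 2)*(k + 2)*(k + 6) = k^4 - 40*k^2 + 144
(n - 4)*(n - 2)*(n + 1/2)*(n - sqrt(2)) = n^4 - 11*n^3/2 - sqrt(2)*n^3 + 5*n^2 + 11*sqrt(2)*n^2/2 - 5*sqrt(2)*n + 4*n - 4*sqrt(2)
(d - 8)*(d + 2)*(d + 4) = d^3 - 2*d^2 - 40*d - 64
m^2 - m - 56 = (m - 8)*(m + 7)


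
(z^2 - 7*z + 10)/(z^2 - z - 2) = (z - 5)/(z + 1)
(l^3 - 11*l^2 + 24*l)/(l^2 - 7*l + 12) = l*(l - 8)/(l - 4)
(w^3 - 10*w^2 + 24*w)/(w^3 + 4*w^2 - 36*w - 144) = w*(w - 4)/(w^2 + 10*w + 24)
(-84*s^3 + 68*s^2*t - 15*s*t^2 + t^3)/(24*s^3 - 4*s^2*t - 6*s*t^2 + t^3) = (-7*s + t)/(2*s + t)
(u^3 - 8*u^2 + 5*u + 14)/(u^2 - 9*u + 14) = u + 1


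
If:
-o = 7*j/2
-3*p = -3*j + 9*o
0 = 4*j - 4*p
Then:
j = 0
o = 0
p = 0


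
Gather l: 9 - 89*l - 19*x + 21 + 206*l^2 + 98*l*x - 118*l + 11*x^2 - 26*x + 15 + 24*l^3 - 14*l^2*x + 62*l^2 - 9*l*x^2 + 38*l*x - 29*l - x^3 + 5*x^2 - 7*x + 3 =24*l^3 + l^2*(268 - 14*x) + l*(-9*x^2 + 136*x - 236) - x^3 + 16*x^2 - 52*x + 48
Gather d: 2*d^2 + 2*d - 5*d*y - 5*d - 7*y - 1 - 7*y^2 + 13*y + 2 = 2*d^2 + d*(-5*y - 3) - 7*y^2 + 6*y + 1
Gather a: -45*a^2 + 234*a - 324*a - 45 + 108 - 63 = -45*a^2 - 90*a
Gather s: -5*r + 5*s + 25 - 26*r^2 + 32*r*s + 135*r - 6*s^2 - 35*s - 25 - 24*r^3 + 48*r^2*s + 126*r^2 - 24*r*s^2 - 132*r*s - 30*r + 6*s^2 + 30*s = -24*r^3 + 100*r^2 - 24*r*s^2 + 100*r + s*(48*r^2 - 100*r)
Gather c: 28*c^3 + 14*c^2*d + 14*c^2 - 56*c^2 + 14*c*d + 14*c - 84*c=28*c^3 + c^2*(14*d - 42) + c*(14*d - 70)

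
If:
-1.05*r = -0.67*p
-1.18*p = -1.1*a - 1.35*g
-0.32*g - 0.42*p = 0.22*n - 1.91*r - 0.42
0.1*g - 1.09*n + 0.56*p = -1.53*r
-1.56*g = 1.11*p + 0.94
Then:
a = -0.92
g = 0.01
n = -1.20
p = -0.86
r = -0.55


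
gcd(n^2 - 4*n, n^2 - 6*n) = n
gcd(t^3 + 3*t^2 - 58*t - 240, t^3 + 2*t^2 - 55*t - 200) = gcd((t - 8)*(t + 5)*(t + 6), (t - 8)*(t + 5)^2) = t^2 - 3*t - 40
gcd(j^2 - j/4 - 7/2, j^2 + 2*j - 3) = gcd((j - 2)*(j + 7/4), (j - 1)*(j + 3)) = 1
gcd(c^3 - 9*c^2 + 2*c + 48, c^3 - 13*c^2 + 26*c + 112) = c^2 - 6*c - 16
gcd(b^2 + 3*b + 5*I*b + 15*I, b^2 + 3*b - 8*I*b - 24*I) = b + 3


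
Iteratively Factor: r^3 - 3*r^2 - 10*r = (r)*(r^2 - 3*r - 10) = r*(r + 2)*(r - 5)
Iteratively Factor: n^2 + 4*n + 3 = (n + 1)*(n + 3)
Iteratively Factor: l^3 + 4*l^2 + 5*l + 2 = (l + 1)*(l^2 + 3*l + 2) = (l + 1)*(l + 2)*(l + 1)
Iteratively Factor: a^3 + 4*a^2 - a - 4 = (a + 1)*(a^2 + 3*a - 4) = (a + 1)*(a + 4)*(a - 1)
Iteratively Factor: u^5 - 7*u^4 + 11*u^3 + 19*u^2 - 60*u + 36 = (u - 2)*(u^4 - 5*u^3 + u^2 + 21*u - 18) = (u - 3)*(u - 2)*(u^3 - 2*u^2 - 5*u + 6) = (u - 3)*(u - 2)*(u + 2)*(u^2 - 4*u + 3) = (u - 3)*(u - 2)*(u - 1)*(u + 2)*(u - 3)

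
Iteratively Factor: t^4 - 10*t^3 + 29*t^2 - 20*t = (t - 5)*(t^3 - 5*t^2 + 4*t) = (t - 5)*(t - 1)*(t^2 - 4*t) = (t - 5)*(t - 4)*(t - 1)*(t)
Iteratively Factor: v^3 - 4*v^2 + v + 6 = (v - 3)*(v^2 - v - 2) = (v - 3)*(v - 2)*(v + 1)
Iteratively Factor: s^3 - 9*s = (s + 3)*(s^2 - 3*s) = (s - 3)*(s + 3)*(s)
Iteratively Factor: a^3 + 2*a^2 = (a + 2)*(a^2) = a*(a + 2)*(a)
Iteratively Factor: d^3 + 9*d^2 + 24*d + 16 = (d + 4)*(d^2 + 5*d + 4) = (d + 4)^2*(d + 1)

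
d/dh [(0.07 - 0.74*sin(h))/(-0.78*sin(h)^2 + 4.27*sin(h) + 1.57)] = (-0.5772*sin(h)^2 + 0.1092*sin(h) - 1.4607)*cos(h)/(0.6084*sin(h)^4 - 6.6612*sin(h)^3 + 15.7837*sin(h)^2 + 13.4078*sin(h) + 2.4649)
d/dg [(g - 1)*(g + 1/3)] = 2*g - 2/3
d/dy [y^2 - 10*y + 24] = 2*y - 10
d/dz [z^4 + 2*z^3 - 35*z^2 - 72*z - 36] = 4*z^3 + 6*z^2 - 70*z - 72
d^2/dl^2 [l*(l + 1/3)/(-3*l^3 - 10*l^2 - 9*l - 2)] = 2*(-l^3 + 6*l + 6)/(3*(l^6 + 9*l^5 + 33*l^4 + 63*l^3 + 66*l^2 + 36*l + 8))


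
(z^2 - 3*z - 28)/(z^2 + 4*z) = (z - 7)/z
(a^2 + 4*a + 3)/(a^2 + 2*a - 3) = (a + 1)/(a - 1)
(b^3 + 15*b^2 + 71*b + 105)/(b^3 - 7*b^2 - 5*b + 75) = (b^2 + 12*b + 35)/(b^2 - 10*b + 25)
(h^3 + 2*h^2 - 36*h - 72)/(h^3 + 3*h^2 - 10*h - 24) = (h^2 - 36)/(h^2 + h - 12)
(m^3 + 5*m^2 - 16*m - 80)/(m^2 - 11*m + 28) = (m^2 + 9*m + 20)/(m - 7)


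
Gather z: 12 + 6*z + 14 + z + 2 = 7*z + 28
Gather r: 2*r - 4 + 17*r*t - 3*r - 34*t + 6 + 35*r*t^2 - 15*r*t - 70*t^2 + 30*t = r*(35*t^2 + 2*t - 1) - 70*t^2 - 4*t + 2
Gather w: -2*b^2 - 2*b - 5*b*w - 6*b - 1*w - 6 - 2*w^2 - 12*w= -2*b^2 - 8*b - 2*w^2 + w*(-5*b - 13) - 6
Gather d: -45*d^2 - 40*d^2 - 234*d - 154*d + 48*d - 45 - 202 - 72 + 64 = -85*d^2 - 340*d - 255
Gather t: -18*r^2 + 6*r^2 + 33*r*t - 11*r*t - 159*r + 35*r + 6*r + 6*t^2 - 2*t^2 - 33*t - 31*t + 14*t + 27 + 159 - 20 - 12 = -12*r^2 - 118*r + 4*t^2 + t*(22*r - 50) + 154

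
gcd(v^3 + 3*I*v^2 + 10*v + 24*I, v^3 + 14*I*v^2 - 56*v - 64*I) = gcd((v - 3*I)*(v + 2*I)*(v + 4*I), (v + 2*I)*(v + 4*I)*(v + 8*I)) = v^2 + 6*I*v - 8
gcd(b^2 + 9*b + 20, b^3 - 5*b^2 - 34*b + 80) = b + 5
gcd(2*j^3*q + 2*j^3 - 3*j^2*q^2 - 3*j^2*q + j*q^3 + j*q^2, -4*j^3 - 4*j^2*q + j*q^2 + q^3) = -2*j + q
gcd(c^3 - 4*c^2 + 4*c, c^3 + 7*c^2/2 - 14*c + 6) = c - 2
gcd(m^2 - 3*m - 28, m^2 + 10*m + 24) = m + 4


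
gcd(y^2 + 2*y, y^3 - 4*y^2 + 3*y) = y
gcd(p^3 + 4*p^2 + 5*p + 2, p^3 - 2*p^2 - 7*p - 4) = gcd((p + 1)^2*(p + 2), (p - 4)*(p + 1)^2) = p^2 + 2*p + 1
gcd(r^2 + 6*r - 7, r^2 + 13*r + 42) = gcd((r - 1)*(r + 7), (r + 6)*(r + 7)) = r + 7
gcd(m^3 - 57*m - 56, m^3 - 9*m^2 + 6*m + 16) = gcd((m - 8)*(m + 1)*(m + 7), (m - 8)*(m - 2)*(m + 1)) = m^2 - 7*m - 8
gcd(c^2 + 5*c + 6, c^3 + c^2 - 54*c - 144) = c + 3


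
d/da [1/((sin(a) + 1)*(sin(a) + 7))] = -2*(sin(a) + 4)*cos(a)/((sin(a) + 1)^2*(sin(a) + 7)^2)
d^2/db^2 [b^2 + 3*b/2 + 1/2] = 2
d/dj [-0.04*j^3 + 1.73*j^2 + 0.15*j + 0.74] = -0.12*j^2 + 3.46*j + 0.15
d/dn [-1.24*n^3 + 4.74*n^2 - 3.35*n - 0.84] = -3.72*n^2 + 9.48*n - 3.35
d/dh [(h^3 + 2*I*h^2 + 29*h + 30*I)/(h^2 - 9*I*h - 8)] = (h^4 - 18*I*h^3 - 35*h^2 - 92*I*h - 502)/(h^4 - 18*I*h^3 - 97*h^2 + 144*I*h + 64)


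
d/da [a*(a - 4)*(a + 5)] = 3*a^2 + 2*a - 20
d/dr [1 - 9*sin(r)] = -9*cos(r)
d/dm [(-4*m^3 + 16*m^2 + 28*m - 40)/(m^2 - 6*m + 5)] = -4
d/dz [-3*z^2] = -6*z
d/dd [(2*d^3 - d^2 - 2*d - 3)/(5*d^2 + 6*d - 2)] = 2*(5*d^4 + 12*d^3 - 4*d^2 + 17*d + 11)/(25*d^4 + 60*d^3 + 16*d^2 - 24*d + 4)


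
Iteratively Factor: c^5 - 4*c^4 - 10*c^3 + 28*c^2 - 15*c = (c)*(c^4 - 4*c^3 - 10*c^2 + 28*c - 15) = c*(c + 3)*(c^3 - 7*c^2 + 11*c - 5) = c*(c - 5)*(c + 3)*(c^2 - 2*c + 1) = c*(c - 5)*(c - 1)*(c + 3)*(c - 1)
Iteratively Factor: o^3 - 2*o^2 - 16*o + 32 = (o + 4)*(o^2 - 6*o + 8) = (o - 4)*(o + 4)*(o - 2)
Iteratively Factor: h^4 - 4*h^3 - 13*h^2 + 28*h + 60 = (h - 5)*(h^3 + h^2 - 8*h - 12) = (h - 5)*(h + 2)*(h^2 - h - 6) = (h - 5)*(h - 3)*(h + 2)*(h + 2)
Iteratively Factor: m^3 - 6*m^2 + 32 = (m - 4)*(m^2 - 2*m - 8) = (m - 4)*(m + 2)*(m - 4)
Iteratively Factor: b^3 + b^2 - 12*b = (b - 3)*(b^2 + 4*b) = (b - 3)*(b + 4)*(b)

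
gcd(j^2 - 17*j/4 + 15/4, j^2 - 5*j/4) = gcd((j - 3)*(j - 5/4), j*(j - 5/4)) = j - 5/4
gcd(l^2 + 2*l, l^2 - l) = l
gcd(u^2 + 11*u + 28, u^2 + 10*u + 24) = u + 4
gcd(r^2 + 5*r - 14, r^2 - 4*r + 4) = r - 2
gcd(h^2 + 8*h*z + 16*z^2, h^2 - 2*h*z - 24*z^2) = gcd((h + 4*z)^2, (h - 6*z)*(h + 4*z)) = h + 4*z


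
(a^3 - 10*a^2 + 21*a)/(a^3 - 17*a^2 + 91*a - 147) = a/(a - 7)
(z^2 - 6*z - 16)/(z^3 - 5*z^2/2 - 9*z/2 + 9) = 2*(z - 8)/(2*z^2 - 9*z + 9)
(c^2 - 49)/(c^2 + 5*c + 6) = (c^2 - 49)/(c^2 + 5*c + 6)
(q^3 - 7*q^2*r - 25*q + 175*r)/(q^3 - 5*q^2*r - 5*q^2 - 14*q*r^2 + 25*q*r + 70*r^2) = (q + 5)/(q + 2*r)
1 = 1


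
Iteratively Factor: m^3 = (m)*(m^2) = m^2*(m)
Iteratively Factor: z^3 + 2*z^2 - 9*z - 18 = (z + 3)*(z^2 - z - 6) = (z - 3)*(z + 3)*(z + 2)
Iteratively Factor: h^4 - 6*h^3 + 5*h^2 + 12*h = (h + 1)*(h^3 - 7*h^2 + 12*h) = h*(h + 1)*(h^2 - 7*h + 12) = h*(h - 4)*(h + 1)*(h - 3)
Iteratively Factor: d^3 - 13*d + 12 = (d + 4)*(d^2 - 4*d + 3) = (d - 3)*(d + 4)*(d - 1)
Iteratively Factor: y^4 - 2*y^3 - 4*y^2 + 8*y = (y - 2)*(y^3 - 4*y) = (y - 2)^2*(y^2 + 2*y) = y*(y - 2)^2*(y + 2)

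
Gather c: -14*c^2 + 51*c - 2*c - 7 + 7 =-14*c^2 + 49*c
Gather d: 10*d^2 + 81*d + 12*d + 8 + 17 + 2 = 10*d^2 + 93*d + 27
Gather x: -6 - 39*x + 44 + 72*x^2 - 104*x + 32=72*x^2 - 143*x + 70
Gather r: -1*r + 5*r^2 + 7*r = 5*r^2 + 6*r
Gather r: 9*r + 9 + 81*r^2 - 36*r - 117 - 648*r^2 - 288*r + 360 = -567*r^2 - 315*r + 252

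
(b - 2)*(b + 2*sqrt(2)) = b^2 - 2*b + 2*sqrt(2)*b - 4*sqrt(2)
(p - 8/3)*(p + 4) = p^2 + 4*p/3 - 32/3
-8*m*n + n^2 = n*(-8*m + n)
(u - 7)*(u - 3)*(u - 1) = u^3 - 11*u^2 + 31*u - 21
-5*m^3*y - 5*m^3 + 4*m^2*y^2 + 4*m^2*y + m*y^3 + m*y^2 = (-m + y)*(5*m + y)*(m*y + m)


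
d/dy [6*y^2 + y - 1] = 12*y + 1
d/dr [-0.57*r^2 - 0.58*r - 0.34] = -1.14*r - 0.58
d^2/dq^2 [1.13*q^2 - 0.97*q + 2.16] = 2.26000000000000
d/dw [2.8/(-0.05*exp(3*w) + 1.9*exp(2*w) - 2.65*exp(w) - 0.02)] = (0.42*exp(2*w) - 10.64*exp(w) + 7.42)*exp(w)/(0.05*exp(3*w) - 1.9*exp(2*w) + 2.65*exp(w) + 0.02)^2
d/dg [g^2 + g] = 2*g + 1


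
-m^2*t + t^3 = t*(-m + t)*(m + t)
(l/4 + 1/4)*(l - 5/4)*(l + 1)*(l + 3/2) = l^4/4 + 9*l^3/16 - 3*l^2/32 - 7*l/8 - 15/32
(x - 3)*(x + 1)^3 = x^4 - 6*x^2 - 8*x - 3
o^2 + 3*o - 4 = (o - 1)*(o + 4)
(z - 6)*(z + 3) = z^2 - 3*z - 18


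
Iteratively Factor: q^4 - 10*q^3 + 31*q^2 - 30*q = (q)*(q^3 - 10*q^2 + 31*q - 30) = q*(q - 3)*(q^2 - 7*q + 10) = q*(q - 3)*(q - 2)*(q - 5)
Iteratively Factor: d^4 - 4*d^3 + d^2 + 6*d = (d - 3)*(d^3 - d^2 - 2*d) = d*(d - 3)*(d^2 - d - 2) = d*(d - 3)*(d - 2)*(d + 1)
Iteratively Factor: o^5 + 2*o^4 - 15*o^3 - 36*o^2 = (o + 3)*(o^4 - o^3 - 12*o^2) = (o + 3)^2*(o^3 - 4*o^2) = o*(o + 3)^2*(o^2 - 4*o) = o*(o - 4)*(o + 3)^2*(o)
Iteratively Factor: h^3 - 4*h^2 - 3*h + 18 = (h - 3)*(h^2 - h - 6) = (h - 3)^2*(h + 2)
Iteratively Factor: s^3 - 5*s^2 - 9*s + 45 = (s + 3)*(s^2 - 8*s + 15) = (s - 5)*(s + 3)*(s - 3)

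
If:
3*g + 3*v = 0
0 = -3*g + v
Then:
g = 0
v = 0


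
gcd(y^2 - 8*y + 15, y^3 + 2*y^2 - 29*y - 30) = y - 5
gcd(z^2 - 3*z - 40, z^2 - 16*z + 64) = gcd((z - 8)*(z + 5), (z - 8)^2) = z - 8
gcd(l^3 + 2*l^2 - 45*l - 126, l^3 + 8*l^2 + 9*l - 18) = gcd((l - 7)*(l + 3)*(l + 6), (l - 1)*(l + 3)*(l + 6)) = l^2 + 9*l + 18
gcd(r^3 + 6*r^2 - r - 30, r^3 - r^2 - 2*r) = r - 2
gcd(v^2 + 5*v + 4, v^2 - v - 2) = v + 1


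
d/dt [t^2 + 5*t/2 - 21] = 2*t + 5/2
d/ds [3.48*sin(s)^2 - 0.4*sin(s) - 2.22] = (6.96*sin(s) - 0.4)*cos(s)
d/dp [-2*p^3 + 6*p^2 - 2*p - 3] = -6*p^2 + 12*p - 2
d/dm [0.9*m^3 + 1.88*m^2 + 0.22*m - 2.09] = 2.7*m^2 + 3.76*m + 0.22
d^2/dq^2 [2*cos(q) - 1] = -2*cos(q)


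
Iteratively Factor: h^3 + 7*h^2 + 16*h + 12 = (h + 2)*(h^2 + 5*h + 6) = (h + 2)*(h + 3)*(h + 2)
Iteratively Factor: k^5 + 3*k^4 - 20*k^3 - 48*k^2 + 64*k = (k + 4)*(k^4 - k^3 - 16*k^2 + 16*k) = (k - 4)*(k + 4)*(k^3 + 3*k^2 - 4*k) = k*(k - 4)*(k + 4)*(k^2 + 3*k - 4) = k*(k - 4)*(k + 4)^2*(k - 1)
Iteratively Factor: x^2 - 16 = (x - 4)*(x + 4)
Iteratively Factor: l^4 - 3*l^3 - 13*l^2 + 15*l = (l)*(l^3 - 3*l^2 - 13*l + 15) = l*(l - 5)*(l^2 + 2*l - 3) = l*(l - 5)*(l - 1)*(l + 3)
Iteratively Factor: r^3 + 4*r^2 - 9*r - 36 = (r + 4)*(r^2 - 9) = (r + 3)*(r + 4)*(r - 3)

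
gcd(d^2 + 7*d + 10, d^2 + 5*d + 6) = d + 2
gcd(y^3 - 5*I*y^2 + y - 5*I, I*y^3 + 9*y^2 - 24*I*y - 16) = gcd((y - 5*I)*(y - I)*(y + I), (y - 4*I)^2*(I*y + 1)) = y - I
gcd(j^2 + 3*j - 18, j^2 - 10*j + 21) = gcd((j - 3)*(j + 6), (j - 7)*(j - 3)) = j - 3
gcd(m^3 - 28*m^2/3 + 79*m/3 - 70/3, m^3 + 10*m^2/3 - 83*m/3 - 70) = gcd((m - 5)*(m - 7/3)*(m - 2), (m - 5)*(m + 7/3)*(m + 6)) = m - 5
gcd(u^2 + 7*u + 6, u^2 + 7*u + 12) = 1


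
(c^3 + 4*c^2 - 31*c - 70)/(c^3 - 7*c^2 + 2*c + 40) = (c + 7)/(c - 4)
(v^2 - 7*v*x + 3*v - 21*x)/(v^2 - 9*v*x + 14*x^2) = (-v - 3)/(-v + 2*x)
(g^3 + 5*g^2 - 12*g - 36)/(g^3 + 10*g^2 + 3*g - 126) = (g + 2)/(g + 7)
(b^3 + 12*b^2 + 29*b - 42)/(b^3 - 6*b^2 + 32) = (b^3 + 12*b^2 + 29*b - 42)/(b^3 - 6*b^2 + 32)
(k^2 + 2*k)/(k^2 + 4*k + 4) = k/(k + 2)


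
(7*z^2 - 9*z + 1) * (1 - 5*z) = -35*z^3 + 52*z^2 - 14*z + 1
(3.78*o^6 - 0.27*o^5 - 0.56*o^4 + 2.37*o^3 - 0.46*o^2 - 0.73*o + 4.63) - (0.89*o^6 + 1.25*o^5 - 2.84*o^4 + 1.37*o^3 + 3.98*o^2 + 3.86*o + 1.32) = 2.89*o^6 - 1.52*o^5 + 2.28*o^4 + 1.0*o^3 - 4.44*o^2 - 4.59*o + 3.31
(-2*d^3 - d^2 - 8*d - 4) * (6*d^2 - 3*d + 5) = -12*d^5 - 55*d^3 - 5*d^2 - 28*d - 20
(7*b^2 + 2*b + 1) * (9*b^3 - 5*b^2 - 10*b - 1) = 63*b^5 - 17*b^4 - 71*b^3 - 32*b^2 - 12*b - 1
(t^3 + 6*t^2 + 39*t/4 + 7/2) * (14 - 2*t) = -2*t^4 + 2*t^3 + 129*t^2/2 + 259*t/2 + 49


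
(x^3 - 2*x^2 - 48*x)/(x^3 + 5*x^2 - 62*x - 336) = x/(x + 7)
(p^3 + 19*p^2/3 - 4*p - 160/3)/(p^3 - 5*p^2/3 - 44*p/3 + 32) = (p + 5)/(p - 3)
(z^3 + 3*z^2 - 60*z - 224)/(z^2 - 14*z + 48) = (z^2 + 11*z + 28)/(z - 6)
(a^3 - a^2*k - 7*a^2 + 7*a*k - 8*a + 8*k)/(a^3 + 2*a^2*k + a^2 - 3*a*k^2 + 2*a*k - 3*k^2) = (a - 8)/(a + 3*k)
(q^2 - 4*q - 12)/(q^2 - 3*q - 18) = (q + 2)/(q + 3)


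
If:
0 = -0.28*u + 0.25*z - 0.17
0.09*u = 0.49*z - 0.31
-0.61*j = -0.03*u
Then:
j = -0.00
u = -0.05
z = 0.62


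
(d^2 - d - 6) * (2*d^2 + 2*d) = 2*d^4 - 14*d^2 - 12*d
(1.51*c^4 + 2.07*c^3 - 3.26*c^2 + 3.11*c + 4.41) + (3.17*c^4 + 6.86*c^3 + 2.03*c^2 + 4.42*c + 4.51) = 4.68*c^4 + 8.93*c^3 - 1.23*c^2 + 7.53*c + 8.92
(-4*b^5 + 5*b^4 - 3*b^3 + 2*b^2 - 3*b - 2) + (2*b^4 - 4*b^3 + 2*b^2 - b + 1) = -4*b^5 + 7*b^4 - 7*b^3 + 4*b^2 - 4*b - 1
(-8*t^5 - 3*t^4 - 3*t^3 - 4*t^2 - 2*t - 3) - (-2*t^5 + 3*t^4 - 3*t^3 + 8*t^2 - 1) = -6*t^5 - 6*t^4 - 12*t^2 - 2*t - 2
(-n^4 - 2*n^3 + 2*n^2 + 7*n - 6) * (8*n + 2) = -8*n^5 - 18*n^4 + 12*n^3 + 60*n^2 - 34*n - 12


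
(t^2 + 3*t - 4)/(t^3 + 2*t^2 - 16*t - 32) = (t - 1)/(t^2 - 2*t - 8)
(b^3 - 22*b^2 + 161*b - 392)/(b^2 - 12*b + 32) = (b^2 - 14*b + 49)/(b - 4)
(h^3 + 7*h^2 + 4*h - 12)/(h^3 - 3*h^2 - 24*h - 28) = (h^2 + 5*h - 6)/(h^2 - 5*h - 14)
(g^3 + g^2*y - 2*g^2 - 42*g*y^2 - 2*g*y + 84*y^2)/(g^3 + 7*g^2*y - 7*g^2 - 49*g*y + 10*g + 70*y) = (g - 6*y)/(g - 5)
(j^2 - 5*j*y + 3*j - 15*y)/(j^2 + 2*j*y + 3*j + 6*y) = (j - 5*y)/(j + 2*y)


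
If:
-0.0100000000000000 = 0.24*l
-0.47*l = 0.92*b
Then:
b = 0.02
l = -0.04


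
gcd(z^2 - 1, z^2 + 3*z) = 1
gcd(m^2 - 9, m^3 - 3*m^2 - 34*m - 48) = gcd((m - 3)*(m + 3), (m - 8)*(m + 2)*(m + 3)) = m + 3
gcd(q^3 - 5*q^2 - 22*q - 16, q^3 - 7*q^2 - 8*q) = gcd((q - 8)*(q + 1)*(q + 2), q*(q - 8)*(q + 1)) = q^2 - 7*q - 8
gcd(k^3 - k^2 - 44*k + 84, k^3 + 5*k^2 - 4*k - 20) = k - 2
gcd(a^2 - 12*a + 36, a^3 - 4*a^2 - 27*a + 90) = a - 6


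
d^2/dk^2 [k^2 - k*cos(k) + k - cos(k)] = k*cos(k) + 2*sin(k) + cos(k) + 2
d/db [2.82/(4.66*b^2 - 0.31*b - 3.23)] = (0.8742 - 26.2824*b)/(-4.66*b^2 + 0.31*b + 3.23)^2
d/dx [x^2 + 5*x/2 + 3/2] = 2*x + 5/2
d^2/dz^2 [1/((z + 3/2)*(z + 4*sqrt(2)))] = 4*(4*(z + 4*sqrt(2))^2 + 2*(z + 4*sqrt(2))*(2*z + 3) + (2*z + 3)^2)/((z + 4*sqrt(2))^3*(2*z + 3)^3)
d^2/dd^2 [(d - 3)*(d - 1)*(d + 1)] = 6*d - 6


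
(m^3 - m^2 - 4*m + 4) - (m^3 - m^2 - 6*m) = 2*m + 4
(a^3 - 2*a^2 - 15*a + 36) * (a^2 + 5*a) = a^5 + 3*a^4 - 25*a^3 - 39*a^2 + 180*a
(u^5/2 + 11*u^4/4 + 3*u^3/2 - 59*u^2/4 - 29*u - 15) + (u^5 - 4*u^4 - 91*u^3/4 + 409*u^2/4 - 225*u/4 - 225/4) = 3*u^5/2 - 5*u^4/4 - 85*u^3/4 + 175*u^2/2 - 341*u/4 - 285/4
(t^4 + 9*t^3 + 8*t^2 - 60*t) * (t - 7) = t^5 + 2*t^4 - 55*t^3 - 116*t^2 + 420*t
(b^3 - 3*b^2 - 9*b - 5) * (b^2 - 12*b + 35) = b^5 - 15*b^4 + 62*b^3 - 2*b^2 - 255*b - 175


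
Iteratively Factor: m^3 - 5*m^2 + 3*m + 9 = (m - 3)*(m^2 - 2*m - 3) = (m - 3)*(m + 1)*(m - 3)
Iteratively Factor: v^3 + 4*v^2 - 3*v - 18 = (v - 2)*(v^2 + 6*v + 9) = (v - 2)*(v + 3)*(v + 3)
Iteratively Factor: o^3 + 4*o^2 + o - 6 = (o + 3)*(o^2 + o - 2) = (o + 2)*(o + 3)*(o - 1)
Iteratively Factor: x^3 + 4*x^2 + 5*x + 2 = (x + 1)*(x^2 + 3*x + 2) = (x + 1)*(x + 2)*(x + 1)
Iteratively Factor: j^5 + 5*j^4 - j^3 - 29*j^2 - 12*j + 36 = (j - 1)*(j^4 + 6*j^3 + 5*j^2 - 24*j - 36) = (j - 1)*(j + 3)*(j^3 + 3*j^2 - 4*j - 12) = (j - 1)*(j + 3)^2*(j^2 - 4) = (j - 2)*(j - 1)*(j + 3)^2*(j + 2)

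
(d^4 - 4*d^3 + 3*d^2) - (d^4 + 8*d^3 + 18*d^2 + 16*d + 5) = -12*d^3 - 15*d^2 - 16*d - 5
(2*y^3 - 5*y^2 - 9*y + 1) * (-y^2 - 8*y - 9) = -2*y^5 - 11*y^4 + 31*y^3 + 116*y^2 + 73*y - 9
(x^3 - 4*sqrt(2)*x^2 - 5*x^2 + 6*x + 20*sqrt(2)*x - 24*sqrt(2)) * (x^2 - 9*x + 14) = x^5 - 14*x^4 - 4*sqrt(2)*x^4 + 65*x^3 + 56*sqrt(2)*x^3 - 260*sqrt(2)*x^2 - 124*x^2 + 84*x + 496*sqrt(2)*x - 336*sqrt(2)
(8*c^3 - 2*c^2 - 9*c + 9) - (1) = 8*c^3 - 2*c^2 - 9*c + 8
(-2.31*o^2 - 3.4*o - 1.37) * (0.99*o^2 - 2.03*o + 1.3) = -2.2869*o^4 + 1.3233*o^3 + 2.5427*o^2 - 1.6389*o - 1.781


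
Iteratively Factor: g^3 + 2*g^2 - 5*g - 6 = (g + 3)*(g^2 - g - 2) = (g - 2)*(g + 3)*(g + 1)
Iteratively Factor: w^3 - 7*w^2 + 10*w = (w - 2)*(w^2 - 5*w) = (w - 5)*(w - 2)*(w)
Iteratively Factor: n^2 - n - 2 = (n + 1)*(n - 2)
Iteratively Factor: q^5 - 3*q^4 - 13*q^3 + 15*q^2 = (q)*(q^4 - 3*q^3 - 13*q^2 + 15*q) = q*(q - 5)*(q^3 + 2*q^2 - 3*q) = q*(q - 5)*(q + 3)*(q^2 - q) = q*(q - 5)*(q - 1)*(q + 3)*(q)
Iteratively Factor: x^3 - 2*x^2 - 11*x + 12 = (x + 3)*(x^2 - 5*x + 4) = (x - 1)*(x + 3)*(x - 4)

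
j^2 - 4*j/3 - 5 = (j - 3)*(j + 5/3)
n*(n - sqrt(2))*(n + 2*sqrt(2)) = n^3 + sqrt(2)*n^2 - 4*n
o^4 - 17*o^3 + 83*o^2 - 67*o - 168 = (o - 8)*(o - 7)*(o - 3)*(o + 1)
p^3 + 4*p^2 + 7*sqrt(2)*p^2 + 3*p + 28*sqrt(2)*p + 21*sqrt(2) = (p + 1)*(p + 3)*(p + 7*sqrt(2))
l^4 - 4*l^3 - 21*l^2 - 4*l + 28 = (l - 7)*(l - 1)*(l + 2)^2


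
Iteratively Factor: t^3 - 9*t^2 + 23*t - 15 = (t - 1)*(t^2 - 8*t + 15) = (t - 5)*(t - 1)*(t - 3)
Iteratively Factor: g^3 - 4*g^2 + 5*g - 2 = (g - 1)*(g^2 - 3*g + 2) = (g - 1)^2*(g - 2)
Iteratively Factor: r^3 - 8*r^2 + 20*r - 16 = (r - 2)*(r^2 - 6*r + 8) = (r - 4)*(r - 2)*(r - 2)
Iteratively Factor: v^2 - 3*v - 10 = (v + 2)*(v - 5)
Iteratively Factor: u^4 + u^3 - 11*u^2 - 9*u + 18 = (u + 2)*(u^3 - u^2 - 9*u + 9) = (u + 2)*(u + 3)*(u^2 - 4*u + 3) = (u - 3)*(u + 2)*(u + 3)*(u - 1)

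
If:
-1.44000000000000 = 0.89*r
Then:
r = -1.62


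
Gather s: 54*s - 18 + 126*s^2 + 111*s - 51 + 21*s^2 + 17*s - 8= 147*s^2 + 182*s - 77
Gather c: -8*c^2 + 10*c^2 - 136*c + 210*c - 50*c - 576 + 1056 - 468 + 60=2*c^2 + 24*c + 72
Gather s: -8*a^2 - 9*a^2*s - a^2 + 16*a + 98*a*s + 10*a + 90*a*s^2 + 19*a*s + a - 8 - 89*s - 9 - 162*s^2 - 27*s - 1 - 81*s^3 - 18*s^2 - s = -9*a^2 + 27*a - 81*s^3 + s^2*(90*a - 180) + s*(-9*a^2 + 117*a - 117) - 18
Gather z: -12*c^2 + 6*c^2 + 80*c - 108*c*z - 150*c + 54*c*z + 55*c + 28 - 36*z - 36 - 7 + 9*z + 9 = -6*c^2 - 15*c + z*(-54*c - 27) - 6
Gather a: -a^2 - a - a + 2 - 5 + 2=-a^2 - 2*a - 1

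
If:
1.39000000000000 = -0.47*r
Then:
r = -2.96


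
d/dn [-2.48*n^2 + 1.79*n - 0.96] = 1.79 - 4.96*n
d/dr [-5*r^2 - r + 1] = -10*r - 1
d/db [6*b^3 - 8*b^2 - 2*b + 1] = 18*b^2 - 16*b - 2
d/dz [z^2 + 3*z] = 2*z + 3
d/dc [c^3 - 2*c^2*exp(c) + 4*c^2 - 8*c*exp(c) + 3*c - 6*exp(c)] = -2*c^2*exp(c) + 3*c^2 - 12*c*exp(c) + 8*c - 14*exp(c) + 3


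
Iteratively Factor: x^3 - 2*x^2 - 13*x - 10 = (x - 5)*(x^2 + 3*x + 2) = (x - 5)*(x + 2)*(x + 1)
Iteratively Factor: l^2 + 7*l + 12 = (l + 4)*(l + 3)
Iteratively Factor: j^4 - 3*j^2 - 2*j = (j + 1)*(j^3 - j^2 - 2*j) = (j + 1)^2*(j^2 - 2*j) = (j - 2)*(j + 1)^2*(j)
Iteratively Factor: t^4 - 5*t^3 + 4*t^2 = (t)*(t^3 - 5*t^2 + 4*t) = t*(t - 4)*(t^2 - t) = t^2*(t - 4)*(t - 1)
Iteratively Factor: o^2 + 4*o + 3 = (o + 1)*(o + 3)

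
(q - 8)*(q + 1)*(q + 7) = q^3 - 57*q - 56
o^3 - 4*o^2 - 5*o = o*(o - 5)*(o + 1)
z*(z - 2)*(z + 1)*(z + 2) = z^4 + z^3 - 4*z^2 - 4*z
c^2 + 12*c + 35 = (c + 5)*(c + 7)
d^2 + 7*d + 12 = (d + 3)*(d + 4)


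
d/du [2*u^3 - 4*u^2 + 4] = 2*u*(3*u - 4)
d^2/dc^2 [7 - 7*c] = 0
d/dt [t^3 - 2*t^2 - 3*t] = 3*t^2 - 4*t - 3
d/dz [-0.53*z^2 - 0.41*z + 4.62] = -1.06*z - 0.41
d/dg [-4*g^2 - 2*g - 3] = -8*g - 2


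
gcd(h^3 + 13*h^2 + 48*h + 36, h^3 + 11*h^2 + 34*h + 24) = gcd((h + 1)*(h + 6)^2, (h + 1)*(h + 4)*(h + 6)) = h^2 + 7*h + 6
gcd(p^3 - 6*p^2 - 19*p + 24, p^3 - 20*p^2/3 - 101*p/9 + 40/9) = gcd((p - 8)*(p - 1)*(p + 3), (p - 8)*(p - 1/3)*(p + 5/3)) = p - 8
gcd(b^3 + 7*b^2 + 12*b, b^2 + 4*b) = b^2 + 4*b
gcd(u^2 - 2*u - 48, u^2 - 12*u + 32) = u - 8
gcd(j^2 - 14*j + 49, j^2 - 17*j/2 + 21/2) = j - 7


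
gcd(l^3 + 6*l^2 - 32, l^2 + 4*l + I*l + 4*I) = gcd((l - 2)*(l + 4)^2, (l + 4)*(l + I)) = l + 4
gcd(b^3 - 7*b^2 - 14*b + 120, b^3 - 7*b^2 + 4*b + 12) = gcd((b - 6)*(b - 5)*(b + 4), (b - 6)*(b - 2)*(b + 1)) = b - 6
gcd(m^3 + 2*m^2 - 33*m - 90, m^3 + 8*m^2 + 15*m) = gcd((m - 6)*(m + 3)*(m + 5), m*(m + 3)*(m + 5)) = m^2 + 8*m + 15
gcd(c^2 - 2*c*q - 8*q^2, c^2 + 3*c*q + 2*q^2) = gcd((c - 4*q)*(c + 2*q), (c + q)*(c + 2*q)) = c + 2*q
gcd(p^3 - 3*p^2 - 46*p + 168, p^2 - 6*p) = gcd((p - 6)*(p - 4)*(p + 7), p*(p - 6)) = p - 6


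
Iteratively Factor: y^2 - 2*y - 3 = (y + 1)*(y - 3)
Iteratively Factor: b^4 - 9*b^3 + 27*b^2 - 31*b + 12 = (b - 1)*(b^3 - 8*b^2 + 19*b - 12) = (b - 4)*(b - 1)*(b^2 - 4*b + 3) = (b - 4)*(b - 3)*(b - 1)*(b - 1)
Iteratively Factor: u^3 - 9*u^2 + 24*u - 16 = (u - 4)*(u^2 - 5*u + 4) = (u - 4)*(u - 1)*(u - 4)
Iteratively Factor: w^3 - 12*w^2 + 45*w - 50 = (w - 2)*(w^2 - 10*w + 25) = (w - 5)*(w - 2)*(w - 5)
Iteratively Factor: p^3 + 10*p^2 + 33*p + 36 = (p + 4)*(p^2 + 6*p + 9) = (p + 3)*(p + 4)*(p + 3)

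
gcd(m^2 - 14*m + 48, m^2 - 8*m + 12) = m - 6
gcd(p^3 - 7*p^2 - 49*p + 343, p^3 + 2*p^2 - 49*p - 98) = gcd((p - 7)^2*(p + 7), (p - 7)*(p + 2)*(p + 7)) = p^2 - 49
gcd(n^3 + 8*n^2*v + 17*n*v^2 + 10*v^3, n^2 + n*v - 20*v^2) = n + 5*v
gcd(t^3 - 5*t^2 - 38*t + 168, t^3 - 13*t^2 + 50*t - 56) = t^2 - 11*t + 28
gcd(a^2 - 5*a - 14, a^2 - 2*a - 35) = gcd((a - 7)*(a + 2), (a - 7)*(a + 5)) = a - 7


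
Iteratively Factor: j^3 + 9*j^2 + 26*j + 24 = (j + 4)*(j^2 + 5*j + 6) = (j + 2)*(j + 4)*(j + 3)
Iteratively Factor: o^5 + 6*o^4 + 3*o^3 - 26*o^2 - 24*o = (o - 2)*(o^4 + 8*o^3 + 19*o^2 + 12*o) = (o - 2)*(o + 3)*(o^3 + 5*o^2 + 4*o) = o*(o - 2)*(o + 3)*(o^2 + 5*o + 4) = o*(o - 2)*(o + 1)*(o + 3)*(o + 4)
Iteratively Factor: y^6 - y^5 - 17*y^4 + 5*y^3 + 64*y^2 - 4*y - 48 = (y + 1)*(y^5 - 2*y^4 - 15*y^3 + 20*y^2 + 44*y - 48) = (y - 1)*(y + 1)*(y^4 - y^3 - 16*y^2 + 4*y + 48) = (y - 1)*(y + 1)*(y + 2)*(y^3 - 3*y^2 - 10*y + 24) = (y - 1)*(y + 1)*(y + 2)*(y + 3)*(y^2 - 6*y + 8) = (y - 2)*(y - 1)*(y + 1)*(y + 2)*(y + 3)*(y - 4)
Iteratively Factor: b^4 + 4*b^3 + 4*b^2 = (b + 2)*(b^3 + 2*b^2) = (b + 2)^2*(b^2) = b*(b + 2)^2*(b)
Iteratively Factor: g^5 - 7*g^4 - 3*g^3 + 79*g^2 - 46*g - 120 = (g + 3)*(g^4 - 10*g^3 + 27*g^2 - 2*g - 40) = (g - 4)*(g + 3)*(g^3 - 6*g^2 + 3*g + 10) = (g - 4)*(g + 1)*(g + 3)*(g^2 - 7*g + 10) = (g - 4)*(g - 2)*(g + 1)*(g + 3)*(g - 5)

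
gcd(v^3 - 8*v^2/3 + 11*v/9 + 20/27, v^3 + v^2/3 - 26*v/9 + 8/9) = v - 4/3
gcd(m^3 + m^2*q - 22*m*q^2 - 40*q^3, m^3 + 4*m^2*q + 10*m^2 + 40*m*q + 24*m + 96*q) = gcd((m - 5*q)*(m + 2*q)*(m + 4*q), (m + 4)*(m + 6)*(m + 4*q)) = m + 4*q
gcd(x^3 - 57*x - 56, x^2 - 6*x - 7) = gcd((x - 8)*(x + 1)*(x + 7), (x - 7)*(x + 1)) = x + 1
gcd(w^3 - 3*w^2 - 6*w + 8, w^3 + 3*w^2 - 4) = w^2 + w - 2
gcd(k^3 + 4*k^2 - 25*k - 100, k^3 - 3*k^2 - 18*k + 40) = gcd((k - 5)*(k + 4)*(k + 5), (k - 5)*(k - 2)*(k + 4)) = k^2 - k - 20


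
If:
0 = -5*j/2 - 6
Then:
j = -12/5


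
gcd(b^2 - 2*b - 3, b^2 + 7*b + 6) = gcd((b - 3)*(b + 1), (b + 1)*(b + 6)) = b + 1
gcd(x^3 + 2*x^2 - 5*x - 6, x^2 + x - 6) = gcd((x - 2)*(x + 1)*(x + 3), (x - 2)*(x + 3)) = x^2 + x - 6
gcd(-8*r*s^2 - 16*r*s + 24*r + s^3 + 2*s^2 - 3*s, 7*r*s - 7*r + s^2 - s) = s - 1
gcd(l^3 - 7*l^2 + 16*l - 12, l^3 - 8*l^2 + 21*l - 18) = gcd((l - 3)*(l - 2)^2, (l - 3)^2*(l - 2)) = l^2 - 5*l + 6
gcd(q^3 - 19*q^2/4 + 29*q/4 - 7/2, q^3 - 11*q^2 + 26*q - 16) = q^2 - 3*q + 2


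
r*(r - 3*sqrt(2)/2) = r^2 - 3*sqrt(2)*r/2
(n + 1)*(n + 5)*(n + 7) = n^3 + 13*n^2 + 47*n + 35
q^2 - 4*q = q*(q - 4)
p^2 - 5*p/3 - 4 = (p - 3)*(p + 4/3)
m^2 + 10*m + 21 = (m + 3)*(m + 7)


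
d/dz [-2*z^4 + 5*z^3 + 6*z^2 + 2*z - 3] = -8*z^3 + 15*z^2 + 12*z + 2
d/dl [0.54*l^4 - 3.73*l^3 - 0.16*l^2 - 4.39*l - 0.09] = 2.16*l^3 - 11.19*l^2 - 0.32*l - 4.39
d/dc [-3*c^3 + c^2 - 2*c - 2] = -9*c^2 + 2*c - 2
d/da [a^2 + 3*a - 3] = 2*a + 3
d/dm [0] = 0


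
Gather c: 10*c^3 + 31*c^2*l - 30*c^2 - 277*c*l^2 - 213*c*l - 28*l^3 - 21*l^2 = 10*c^3 + c^2*(31*l - 30) + c*(-277*l^2 - 213*l) - 28*l^3 - 21*l^2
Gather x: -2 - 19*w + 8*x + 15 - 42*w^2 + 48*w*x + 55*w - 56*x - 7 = -42*w^2 + 36*w + x*(48*w - 48) + 6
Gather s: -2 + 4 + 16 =18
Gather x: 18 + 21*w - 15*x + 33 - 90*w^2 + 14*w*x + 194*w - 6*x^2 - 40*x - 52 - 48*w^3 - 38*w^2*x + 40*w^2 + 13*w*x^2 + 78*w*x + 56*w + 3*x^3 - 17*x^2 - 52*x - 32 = -48*w^3 - 50*w^2 + 271*w + 3*x^3 + x^2*(13*w - 23) + x*(-38*w^2 + 92*w - 107) - 33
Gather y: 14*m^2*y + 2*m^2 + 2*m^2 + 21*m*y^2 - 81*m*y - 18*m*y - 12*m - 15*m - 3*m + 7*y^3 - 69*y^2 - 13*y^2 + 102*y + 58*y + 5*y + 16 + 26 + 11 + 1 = 4*m^2 - 30*m + 7*y^3 + y^2*(21*m - 82) + y*(14*m^2 - 99*m + 165) + 54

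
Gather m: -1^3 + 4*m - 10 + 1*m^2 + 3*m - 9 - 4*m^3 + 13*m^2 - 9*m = -4*m^3 + 14*m^2 - 2*m - 20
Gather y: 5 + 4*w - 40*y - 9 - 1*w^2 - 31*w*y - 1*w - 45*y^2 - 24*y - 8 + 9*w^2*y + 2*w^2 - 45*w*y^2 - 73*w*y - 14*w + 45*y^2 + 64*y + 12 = w^2 - 45*w*y^2 - 11*w + y*(9*w^2 - 104*w)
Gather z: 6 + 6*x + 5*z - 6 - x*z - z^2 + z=6*x - z^2 + z*(6 - x)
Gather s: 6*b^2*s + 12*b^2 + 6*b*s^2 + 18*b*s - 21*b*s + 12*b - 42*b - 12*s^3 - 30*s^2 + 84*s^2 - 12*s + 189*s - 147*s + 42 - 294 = 12*b^2 - 30*b - 12*s^3 + s^2*(6*b + 54) + s*(6*b^2 - 3*b + 30) - 252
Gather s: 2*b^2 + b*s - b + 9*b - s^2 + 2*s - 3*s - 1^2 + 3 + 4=2*b^2 + 8*b - s^2 + s*(b - 1) + 6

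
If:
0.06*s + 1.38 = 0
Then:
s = -23.00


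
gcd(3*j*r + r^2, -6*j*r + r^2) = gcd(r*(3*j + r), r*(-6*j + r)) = r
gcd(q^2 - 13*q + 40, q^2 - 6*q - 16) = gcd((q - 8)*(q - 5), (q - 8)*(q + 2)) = q - 8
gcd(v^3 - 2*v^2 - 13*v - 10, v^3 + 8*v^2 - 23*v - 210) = v - 5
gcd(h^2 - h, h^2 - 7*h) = h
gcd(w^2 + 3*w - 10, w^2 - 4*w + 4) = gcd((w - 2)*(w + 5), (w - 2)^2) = w - 2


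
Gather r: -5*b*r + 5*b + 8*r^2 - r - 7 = 5*b + 8*r^2 + r*(-5*b - 1) - 7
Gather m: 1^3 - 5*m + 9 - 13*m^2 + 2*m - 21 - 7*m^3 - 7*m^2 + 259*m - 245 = -7*m^3 - 20*m^2 + 256*m - 256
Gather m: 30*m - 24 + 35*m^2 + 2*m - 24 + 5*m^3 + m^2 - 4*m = 5*m^3 + 36*m^2 + 28*m - 48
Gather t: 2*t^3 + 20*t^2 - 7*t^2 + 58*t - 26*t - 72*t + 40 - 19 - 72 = 2*t^3 + 13*t^2 - 40*t - 51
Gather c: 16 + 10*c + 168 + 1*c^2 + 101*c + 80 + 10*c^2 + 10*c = 11*c^2 + 121*c + 264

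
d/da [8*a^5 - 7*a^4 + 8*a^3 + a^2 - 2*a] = 40*a^4 - 28*a^3 + 24*a^2 + 2*a - 2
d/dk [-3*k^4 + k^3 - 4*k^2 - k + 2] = -12*k^3 + 3*k^2 - 8*k - 1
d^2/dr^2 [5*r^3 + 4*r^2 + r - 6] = 30*r + 8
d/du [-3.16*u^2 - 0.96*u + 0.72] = -6.32*u - 0.96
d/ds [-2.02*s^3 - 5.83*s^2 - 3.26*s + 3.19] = -6.06*s^2 - 11.66*s - 3.26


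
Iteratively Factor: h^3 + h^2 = (h)*(h^2 + h) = h^2*(h + 1)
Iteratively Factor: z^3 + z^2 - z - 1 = (z + 1)*(z^2 - 1) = (z + 1)^2*(z - 1)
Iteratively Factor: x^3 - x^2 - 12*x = (x)*(x^2 - x - 12) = x*(x + 3)*(x - 4)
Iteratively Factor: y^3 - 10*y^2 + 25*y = (y - 5)*(y^2 - 5*y) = y*(y - 5)*(y - 5)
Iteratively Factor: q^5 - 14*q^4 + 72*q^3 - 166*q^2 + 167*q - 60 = (q - 5)*(q^4 - 9*q^3 + 27*q^2 - 31*q + 12) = (q - 5)*(q - 1)*(q^3 - 8*q^2 + 19*q - 12) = (q - 5)*(q - 4)*(q - 1)*(q^2 - 4*q + 3) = (q - 5)*(q - 4)*(q - 3)*(q - 1)*(q - 1)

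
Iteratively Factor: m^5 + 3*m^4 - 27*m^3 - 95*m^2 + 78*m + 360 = (m + 4)*(m^4 - m^3 - 23*m^2 - 3*m + 90) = (m - 2)*(m + 4)*(m^3 + m^2 - 21*m - 45) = (m - 2)*(m + 3)*(m + 4)*(m^2 - 2*m - 15) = (m - 2)*(m + 3)^2*(m + 4)*(m - 5)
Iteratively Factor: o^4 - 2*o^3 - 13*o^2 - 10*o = (o + 1)*(o^3 - 3*o^2 - 10*o) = (o - 5)*(o + 1)*(o^2 + 2*o) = o*(o - 5)*(o + 1)*(o + 2)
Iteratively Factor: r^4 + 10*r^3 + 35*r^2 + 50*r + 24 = (r + 4)*(r^3 + 6*r^2 + 11*r + 6) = (r + 3)*(r + 4)*(r^2 + 3*r + 2) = (r + 1)*(r + 3)*(r + 4)*(r + 2)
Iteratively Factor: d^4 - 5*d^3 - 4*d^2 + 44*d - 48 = (d - 2)*(d^3 - 3*d^2 - 10*d + 24) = (d - 2)^2*(d^2 - d - 12) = (d - 4)*(d - 2)^2*(d + 3)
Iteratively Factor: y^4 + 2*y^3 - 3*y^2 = (y - 1)*(y^3 + 3*y^2) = y*(y - 1)*(y^2 + 3*y) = y^2*(y - 1)*(y + 3)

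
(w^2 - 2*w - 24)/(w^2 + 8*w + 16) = (w - 6)/(w + 4)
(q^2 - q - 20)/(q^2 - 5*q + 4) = (q^2 - q - 20)/(q^2 - 5*q + 4)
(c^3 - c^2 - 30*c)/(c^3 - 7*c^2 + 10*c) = (c^2 - c - 30)/(c^2 - 7*c + 10)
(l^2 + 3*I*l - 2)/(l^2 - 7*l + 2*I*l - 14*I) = (l + I)/(l - 7)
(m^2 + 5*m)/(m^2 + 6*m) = (m + 5)/(m + 6)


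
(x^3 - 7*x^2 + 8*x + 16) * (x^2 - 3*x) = x^5 - 10*x^4 + 29*x^3 - 8*x^2 - 48*x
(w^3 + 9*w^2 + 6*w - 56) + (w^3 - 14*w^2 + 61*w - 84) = 2*w^3 - 5*w^2 + 67*w - 140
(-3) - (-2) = -1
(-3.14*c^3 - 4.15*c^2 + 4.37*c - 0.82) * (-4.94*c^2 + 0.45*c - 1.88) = 15.5116*c^5 + 19.088*c^4 - 17.5521*c^3 + 13.8193*c^2 - 8.5846*c + 1.5416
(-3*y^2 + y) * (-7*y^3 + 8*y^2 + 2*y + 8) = 21*y^5 - 31*y^4 + 2*y^3 - 22*y^2 + 8*y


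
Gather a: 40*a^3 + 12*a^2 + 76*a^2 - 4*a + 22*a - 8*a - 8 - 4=40*a^3 + 88*a^2 + 10*a - 12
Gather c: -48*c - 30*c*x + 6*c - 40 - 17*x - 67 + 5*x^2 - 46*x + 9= c*(-30*x - 42) + 5*x^2 - 63*x - 98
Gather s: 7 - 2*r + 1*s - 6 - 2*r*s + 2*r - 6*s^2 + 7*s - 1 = -6*s^2 + s*(8 - 2*r)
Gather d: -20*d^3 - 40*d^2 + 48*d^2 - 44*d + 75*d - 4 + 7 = -20*d^3 + 8*d^2 + 31*d + 3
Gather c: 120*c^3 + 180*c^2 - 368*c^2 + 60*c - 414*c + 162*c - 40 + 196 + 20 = 120*c^3 - 188*c^2 - 192*c + 176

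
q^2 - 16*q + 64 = (q - 8)^2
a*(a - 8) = a^2 - 8*a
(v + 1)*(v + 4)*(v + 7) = v^3 + 12*v^2 + 39*v + 28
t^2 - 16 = (t - 4)*(t + 4)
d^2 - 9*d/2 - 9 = (d - 6)*(d + 3/2)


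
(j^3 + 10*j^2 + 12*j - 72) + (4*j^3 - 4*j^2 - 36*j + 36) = 5*j^3 + 6*j^2 - 24*j - 36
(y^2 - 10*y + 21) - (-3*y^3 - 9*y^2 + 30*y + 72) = 3*y^3 + 10*y^2 - 40*y - 51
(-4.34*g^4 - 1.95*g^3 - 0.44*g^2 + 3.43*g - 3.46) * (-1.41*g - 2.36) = 6.1194*g^5 + 12.9919*g^4 + 5.2224*g^3 - 3.7979*g^2 - 3.2162*g + 8.1656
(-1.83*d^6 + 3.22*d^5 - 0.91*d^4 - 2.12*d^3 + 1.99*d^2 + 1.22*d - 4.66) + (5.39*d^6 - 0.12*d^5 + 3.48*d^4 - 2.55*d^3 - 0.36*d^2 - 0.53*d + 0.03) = 3.56*d^6 + 3.1*d^5 + 2.57*d^4 - 4.67*d^3 + 1.63*d^2 + 0.69*d - 4.63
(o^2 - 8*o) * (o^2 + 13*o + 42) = o^4 + 5*o^3 - 62*o^2 - 336*o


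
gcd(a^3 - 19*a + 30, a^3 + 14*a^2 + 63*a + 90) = a + 5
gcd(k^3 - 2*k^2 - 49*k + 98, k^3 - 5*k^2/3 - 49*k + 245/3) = k^2 - 49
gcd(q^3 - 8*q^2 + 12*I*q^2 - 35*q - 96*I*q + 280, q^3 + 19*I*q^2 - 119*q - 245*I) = q^2 + 12*I*q - 35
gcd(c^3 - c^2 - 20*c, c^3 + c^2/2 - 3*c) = c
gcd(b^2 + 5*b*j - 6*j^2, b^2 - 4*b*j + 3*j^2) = b - j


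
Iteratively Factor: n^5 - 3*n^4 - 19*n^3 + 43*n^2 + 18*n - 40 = (n - 1)*(n^4 - 2*n^3 - 21*n^2 + 22*n + 40) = (n - 1)*(n + 1)*(n^3 - 3*n^2 - 18*n + 40) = (n - 1)*(n + 1)*(n + 4)*(n^2 - 7*n + 10) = (n - 5)*(n - 1)*(n + 1)*(n + 4)*(n - 2)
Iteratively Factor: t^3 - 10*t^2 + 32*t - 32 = (t - 4)*(t^2 - 6*t + 8) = (t - 4)*(t - 2)*(t - 4)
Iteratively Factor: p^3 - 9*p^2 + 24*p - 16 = (p - 1)*(p^2 - 8*p + 16) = (p - 4)*(p - 1)*(p - 4)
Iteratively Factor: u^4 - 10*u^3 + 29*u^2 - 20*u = (u - 5)*(u^3 - 5*u^2 + 4*u) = (u - 5)*(u - 4)*(u^2 - u) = u*(u - 5)*(u - 4)*(u - 1)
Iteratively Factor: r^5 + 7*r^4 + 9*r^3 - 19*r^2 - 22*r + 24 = (r - 1)*(r^4 + 8*r^3 + 17*r^2 - 2*r - 24) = (r - 1)*(r + 2)*(r^3 + 6*r^2 + 5*r - 12) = (r - 1)^2*(r + 2)*(r^2 + 7*r + 12) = (r - 1)^2*(r + 2)*(r + 3)*(r + 4)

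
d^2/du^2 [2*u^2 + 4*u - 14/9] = 4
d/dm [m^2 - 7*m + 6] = 2*m - 7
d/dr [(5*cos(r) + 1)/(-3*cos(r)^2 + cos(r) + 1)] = (15*sin(r)^2 - 6*cos(r) - 19)*sin(r)/(-3*cos(r)^2 + cos(r) + 1)^2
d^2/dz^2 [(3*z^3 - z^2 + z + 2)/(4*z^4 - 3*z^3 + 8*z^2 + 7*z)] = 2*(48*z^9 - 48*z^8 - 156*z^7 - 269*z^6 + 120*z^5 + 465*z^4 + 16*z^3 + 258*z^2 + 336*z + 98)/(z^3*(64*z^9 - 144*z^8 + 492*z^7 - 267*z^6 + 480*z^5 + 957*z^4 + 92*z^3 + 903*z^2 + 1176*z + 343))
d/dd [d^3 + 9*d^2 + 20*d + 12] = 3*d^2 + 18*d + 20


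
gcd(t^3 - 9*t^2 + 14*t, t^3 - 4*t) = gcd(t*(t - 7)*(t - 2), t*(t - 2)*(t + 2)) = t^2 - 2*t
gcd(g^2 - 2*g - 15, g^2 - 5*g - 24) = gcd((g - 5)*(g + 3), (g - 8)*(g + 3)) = g + 3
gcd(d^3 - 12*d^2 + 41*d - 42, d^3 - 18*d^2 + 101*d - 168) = d^2 - 10*d + 21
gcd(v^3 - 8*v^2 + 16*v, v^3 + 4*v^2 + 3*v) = v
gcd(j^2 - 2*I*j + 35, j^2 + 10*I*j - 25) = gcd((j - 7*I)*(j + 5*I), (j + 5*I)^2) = j + 5*I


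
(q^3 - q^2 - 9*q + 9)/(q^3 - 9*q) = (q - 1)/q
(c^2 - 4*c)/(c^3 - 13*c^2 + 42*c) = (c - 4)/(c^2 - 13*c + 42)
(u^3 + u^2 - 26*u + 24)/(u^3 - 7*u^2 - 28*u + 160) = (u^2 + 5*u - 6)/(u^2 - 3*u - 40)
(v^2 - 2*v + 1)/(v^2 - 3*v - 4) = (-v^2 + 2*v - 1)/(-v^2 + 3*v + 4)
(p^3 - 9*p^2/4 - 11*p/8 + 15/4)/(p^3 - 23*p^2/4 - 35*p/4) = (p^2 - 7*p/2 + 3)/(p*(p - 7))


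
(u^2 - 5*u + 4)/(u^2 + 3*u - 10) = (u^2 - 5*u + 4)/(u^2 + 3*u - 10)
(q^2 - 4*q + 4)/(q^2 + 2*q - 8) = (q - 2)/(q + 4)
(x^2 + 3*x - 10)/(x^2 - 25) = (x - 2)/(x - 5)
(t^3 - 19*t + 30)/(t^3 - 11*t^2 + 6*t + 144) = (t^3 - 19*t + 30)/(t^3 - 11*t^2 + 6*t + 144)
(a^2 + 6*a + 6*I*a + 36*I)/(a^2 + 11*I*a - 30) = (a + 6)/(a + 5*I)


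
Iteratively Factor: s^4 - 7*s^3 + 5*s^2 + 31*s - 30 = (s - 1)*(s^3 - 6*s^2 - s + 30) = (s - 3)*(s - 1)*(s^2 - 3*s - 10) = (s - 3)*(s - 1)*(s + 2)*(s - 5)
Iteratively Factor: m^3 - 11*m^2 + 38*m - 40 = (m - 5)*(m^2 - 6*m + 8) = (m - 5)*(m - 2)*(m - 4)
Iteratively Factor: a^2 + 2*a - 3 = (a - 1)*(a + 3)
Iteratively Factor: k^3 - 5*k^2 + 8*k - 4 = (k - 2)*(k^2 - 3*k + 2) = (k - 2)*(k - 1)*(k - 2)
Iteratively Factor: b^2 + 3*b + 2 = (b + 2)*(b + 1)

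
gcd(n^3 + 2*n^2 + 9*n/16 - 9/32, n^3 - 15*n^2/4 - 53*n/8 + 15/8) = n^2 + 5*n/4 - 3/8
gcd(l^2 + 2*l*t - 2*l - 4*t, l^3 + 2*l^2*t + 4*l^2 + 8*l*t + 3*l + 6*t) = l + 2*t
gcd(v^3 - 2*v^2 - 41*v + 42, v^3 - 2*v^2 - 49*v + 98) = v - 7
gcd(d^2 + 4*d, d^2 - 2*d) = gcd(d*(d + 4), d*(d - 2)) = d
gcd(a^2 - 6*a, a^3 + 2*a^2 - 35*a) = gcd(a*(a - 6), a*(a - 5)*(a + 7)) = a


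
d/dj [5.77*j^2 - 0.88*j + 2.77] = 11.54*j - 0.88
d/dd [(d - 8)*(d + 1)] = 2*d - 7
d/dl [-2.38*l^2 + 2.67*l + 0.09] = 2.67 - 4.76*l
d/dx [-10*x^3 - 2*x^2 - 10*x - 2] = -30*x^2 - 4*x - 10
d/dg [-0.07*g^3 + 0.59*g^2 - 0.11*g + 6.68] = -0.21*g^2 + 1.18*g - 0.11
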